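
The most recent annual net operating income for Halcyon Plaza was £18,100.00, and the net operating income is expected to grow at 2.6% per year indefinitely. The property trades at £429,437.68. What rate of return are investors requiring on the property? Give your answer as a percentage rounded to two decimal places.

6.92%

D₁ = £18,100.00 × 1.026 = £18,570.6000
P = D₁/(r − g) ⇒ r = D₁/P + g = £18,570.6000/£429,437.68 + 0.026 = 0.043244 + 0.026 = 0.069244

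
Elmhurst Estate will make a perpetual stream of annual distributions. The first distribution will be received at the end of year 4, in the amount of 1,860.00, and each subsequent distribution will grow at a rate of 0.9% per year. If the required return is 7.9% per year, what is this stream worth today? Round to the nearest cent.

21151.96

Value at end of year 3: C₁ / (r − g) = 1,860.00 / (0.079 − 0.009) = 26,571.4286
Discount to today: PV = 26,571.4286 / (1 + 0.079)^3 = 26,571.4286 / 1.256216 = 21,151.96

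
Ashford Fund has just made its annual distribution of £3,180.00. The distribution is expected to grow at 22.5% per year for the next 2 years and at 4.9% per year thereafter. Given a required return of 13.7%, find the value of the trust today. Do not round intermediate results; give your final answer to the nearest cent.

D_1 = 3895.50000
D_2 = 4771.98750
Terminal value at year 2: TV = D_2×(1+g_2)/(r−g_2) = 5005.81489/0.088 = 56884.26009
P_0 = D_1/(1+r)^1 + D_2/(1+r)^2 + TV/(1+r)^2
    = 3426.12137 + 3691.29172 + 44001.87511 = 51119.28820

£51119.29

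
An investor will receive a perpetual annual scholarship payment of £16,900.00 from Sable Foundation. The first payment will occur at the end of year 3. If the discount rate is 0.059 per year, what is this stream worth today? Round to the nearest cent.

£255412.87

Value at end of year 2: C / r = £16,900.00 / 0.059 = £286,440.6780
Discount to today: PV = £286,440.6780 / (1 + 0.059)^2 = £286,440.6780 / 1.121481 = £255,412.87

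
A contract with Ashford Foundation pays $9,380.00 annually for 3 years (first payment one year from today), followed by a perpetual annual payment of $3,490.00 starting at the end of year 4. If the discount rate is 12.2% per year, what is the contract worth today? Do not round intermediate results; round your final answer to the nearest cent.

$42704.87

PV of 3-year annuity: $9,380.00 × [1 − (1+0.122)^−3] / 0.122 = 22451.97437
Perpetuity value at year 3: $3,490.00 / 0.122 = 28606.55738
PV of perpetuity: 28606.55738 / (1+0.122)^3 = 20252.89101
Total PV = 22451.97437 + 20252.89101 = 42704.86538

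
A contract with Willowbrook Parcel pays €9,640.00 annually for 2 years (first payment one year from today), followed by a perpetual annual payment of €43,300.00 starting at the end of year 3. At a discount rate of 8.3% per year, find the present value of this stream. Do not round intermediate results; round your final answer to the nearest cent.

PV of 2-year annuity: €9,640.00 × [1 − (1+0.083)^−2] / 0.083 = 17120.22195
Perpetuity value at year 2: €43,300.00 / 0.083 = 521686.74699
PV of perpetuity: 521686.74699 / (1+0.083)^2 = 444787.82475
Total PV = 17120.22195 + 444787.82475 = 461908.04670

€461908.05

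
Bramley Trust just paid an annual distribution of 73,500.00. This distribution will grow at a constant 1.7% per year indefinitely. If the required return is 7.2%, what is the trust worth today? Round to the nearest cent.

1359081.82

D₁ = D₀ × (1 + g) = 73,500.00 × 1.017 = 74,749.5000
Growing perpetuity: P = D₁ / (r − g) = 74,749.5000 / (0.072 − 0.017) = 1,359,081.82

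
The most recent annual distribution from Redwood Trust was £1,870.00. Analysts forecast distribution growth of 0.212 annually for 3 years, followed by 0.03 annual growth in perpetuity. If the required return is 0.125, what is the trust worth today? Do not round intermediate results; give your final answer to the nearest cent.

D_1 = 2266.44000
D_2 = 2746.92528
D_3 = 3329.27344
Terminal value at year 3: TV = D_3×(1+g_2)/(r−g_2) = 3429.15164/0.095 = 36096.33308
P_0 = D_1/(1+r)^1 + D_2/(1+r)^2 + D_3/(1+r)^3 + TV/(1+r)^3
    = 2014.61333 + 2170.41010 + 2338.25515 + 25351.60842 = 31874.88699

£31874.89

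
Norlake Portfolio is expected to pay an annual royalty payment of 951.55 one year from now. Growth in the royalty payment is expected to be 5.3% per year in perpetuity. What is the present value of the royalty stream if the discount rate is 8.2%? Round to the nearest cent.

Growing perpetuity: P = D₁ / (r − g) = 951.5500 / (0.082 − 0.053) = 32,812.07

32812.07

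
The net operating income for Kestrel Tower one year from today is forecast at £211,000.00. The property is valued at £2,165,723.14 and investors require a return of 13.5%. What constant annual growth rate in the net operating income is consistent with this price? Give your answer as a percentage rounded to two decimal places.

3.76%

P = D₁/(r−g) ⇒ g = r − D₁/P = 0.135 − £211,000.00/£2,165,723.14 = 0.037573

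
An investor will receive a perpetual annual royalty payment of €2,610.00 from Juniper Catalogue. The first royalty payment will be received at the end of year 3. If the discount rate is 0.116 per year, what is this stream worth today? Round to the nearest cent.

Value at end of year 2: C / r = €2,610.00 / 0.116 = €22,500.0000
Discount to today: PV = €22,500.0000 / (1 + 0.116)^2 = €22,500.0000 / 1.245456 = €18,065.67

€18065.67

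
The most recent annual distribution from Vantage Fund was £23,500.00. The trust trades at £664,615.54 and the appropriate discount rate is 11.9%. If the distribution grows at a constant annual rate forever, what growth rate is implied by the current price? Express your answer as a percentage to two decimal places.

8.08%

P = D₀(1+g)/(r−g) ⇒ P(r−g) = D₀(1+g) ⇒ g(P+D₀) = P·r − D₀
g = (P·r − D₀)/(P + D₀) = (£664,615.54×0.119 − £23,500.00) / (£664,615.54 + £23,500.00) = 0.080785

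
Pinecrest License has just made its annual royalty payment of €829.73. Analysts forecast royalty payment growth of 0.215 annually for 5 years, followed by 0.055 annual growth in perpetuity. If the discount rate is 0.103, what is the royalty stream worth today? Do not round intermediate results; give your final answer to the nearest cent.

€35173.94

D_1 = 1008.12195
D_2 = 1224.86817
D_3 = 1488.21483
D_4 = 1808.18101
D_5 = 2196.93993
Terminal value at year 5: TV = D_5×(1+g_2)/(r−g_2) = 2317.77163/0.048 = 48286.90890
P_0 = D_1/(1+r)^1 + D_2/(1+r)^2 + D_3/(1+r)^3 + D_4/(1+r)^4 + D_5/(1+r)^5 + TV/(1+r)^5
    = 913.98182 + 1006.78868 + 1109.01926 + 1221.63047 + 1345.67635 + 29576.84481 = 35173.94139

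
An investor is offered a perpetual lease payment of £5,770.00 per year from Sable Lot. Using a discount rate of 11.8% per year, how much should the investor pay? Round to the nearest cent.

Level perpetuity: PV = C / r = £5,770.00 / 0.118 = £48,898.31

£48898.31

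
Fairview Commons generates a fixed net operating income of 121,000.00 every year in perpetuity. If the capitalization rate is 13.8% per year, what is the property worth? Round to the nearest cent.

876811.59

Level perpetuity: PV = C / r = 121,000.00 / 0.138 = 876,811.59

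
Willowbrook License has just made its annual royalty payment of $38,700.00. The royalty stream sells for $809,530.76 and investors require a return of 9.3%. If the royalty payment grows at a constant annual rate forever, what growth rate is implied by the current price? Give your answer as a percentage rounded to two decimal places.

P = D₀(1+g)/(r−g) ⇒ P(r−g) = D₀(1+g) ⇒ g(P+D₀) = P·r − D₀
g = (P·r − D₀)/(P + D₀) = ($809,530.76×0.093 − $38,700.00) / ($809,530.76 + $38,700.00) = 0.043133

4.31%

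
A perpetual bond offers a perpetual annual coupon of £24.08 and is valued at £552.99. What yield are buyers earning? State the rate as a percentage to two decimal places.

4.35%

P = C/r ⇒ r = C/P = £24.08/£552.99 = 0.043545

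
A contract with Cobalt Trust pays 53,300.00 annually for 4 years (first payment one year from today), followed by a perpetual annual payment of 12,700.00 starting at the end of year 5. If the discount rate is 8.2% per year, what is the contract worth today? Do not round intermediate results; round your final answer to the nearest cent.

288753.92

PV of 4-year annuity: 53,300.00 × [1 − (1+0.082)^−4] / 0.082 = 175753.30438
Perpetuity value at year 4: 12,700.00 / 0.082 = 154878.04878
PV of perpetuity: 154878.04878 / (1+0.082)^4 = 113000.61978
Total PV = 175753.30438 + 113000.61978 = 288753.92416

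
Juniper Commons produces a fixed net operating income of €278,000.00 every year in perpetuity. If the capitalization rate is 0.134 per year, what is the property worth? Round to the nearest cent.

Level perpetuity: PV = C / r = €278,000.00 / 0.134 = €2,074,626.87

€2074626.87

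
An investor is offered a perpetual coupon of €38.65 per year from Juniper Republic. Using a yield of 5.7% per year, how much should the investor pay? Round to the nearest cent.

€678.07

Level perpetuity: PV = C / r = €38.65 / 0.057 = €678.07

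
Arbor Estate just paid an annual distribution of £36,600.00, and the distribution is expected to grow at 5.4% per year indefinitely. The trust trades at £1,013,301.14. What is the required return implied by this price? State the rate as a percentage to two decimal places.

9.21%

D₁ = £36,600.00 × 1.054 = £38,576.4000
P = D₁/(r − g) ⇒ r = D₁/P + g = £38,576.4000/£1,013,301.14 + 0.054 = 0.038070 + 0.054 = 0.092070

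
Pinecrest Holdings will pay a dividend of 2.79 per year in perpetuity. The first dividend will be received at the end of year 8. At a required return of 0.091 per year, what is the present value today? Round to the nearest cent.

16.66

Value at end of year 7: C / r = 2.79 / 0.091 = 30.6593
Discount to today: PV = 30.6593 / (1 + 0.091)^7 = 30.6593 / 1.839811 = 16.66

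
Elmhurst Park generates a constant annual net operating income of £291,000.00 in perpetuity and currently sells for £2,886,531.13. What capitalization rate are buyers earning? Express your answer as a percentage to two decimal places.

P = C/r ⇒ r = C/P = £291,000.00/£2,886,531.13 = 0.100813

10.08%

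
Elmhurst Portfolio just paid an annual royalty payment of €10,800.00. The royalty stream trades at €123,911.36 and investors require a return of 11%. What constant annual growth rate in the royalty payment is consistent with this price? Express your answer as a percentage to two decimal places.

2.10%

P = D₀(1+g)/(r−g) ⇒ P(r−g) = D₀(1+g) ⇒ g(P+D₀) = P·r − D₀
g = (P·r − D₀)/(P + D₀) = (€123,911.36×0.11 − €10,800.00) / (€123,911.36 + €10,800.00) = 0.021010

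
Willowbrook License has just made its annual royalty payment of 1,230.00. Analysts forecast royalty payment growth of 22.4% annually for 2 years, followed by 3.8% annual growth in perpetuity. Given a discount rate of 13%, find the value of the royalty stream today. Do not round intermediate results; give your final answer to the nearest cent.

19057.95

D_1 = 1505.52000
D_2 = 1842.75648
Terminal value at year 2: TV = D_2×(1+g_2)/(r−g_2) = 1912.78123/0.092 = 20791.10029
P_0 = D_1/(1+r)^1 + D_2/(1+r)^2 + TV/(1+r)^2
    = 1332.31858 + 1443.14863 + 16282.48123 = 19057.94844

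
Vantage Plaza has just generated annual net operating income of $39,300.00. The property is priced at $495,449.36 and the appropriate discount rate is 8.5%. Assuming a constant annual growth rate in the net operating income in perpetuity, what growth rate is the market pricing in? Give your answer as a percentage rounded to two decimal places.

0.53%

P = D₀(1+g)/(r−g) ⇒ P(r−g) = D₀(1+g) ⇒ g(P+D₀) = P·r − D₀
g = (P·r − D₀)/(P + D₀) = ($495,449.36×0.085 − $39,300.00) / ($495,449.36 + $39,300.00) = 0.005261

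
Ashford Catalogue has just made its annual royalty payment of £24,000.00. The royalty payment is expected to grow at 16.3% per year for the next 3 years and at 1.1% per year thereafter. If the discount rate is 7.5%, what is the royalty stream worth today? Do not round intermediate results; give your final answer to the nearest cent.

£564505.10

D_1 = 27912.00000
D_2 = 32461.65600
D_3 = 37752.90593
Terminal value at year 3: TV = D_3×(1+g_2)/(r−g_2) = 38168.18789/0.064 = 596377.93583
P_0 = D_1/(1+r)^1 + D_2/(1+r)^2 + D_3/(1+r)^3 + TV/(1+r)^3
    = 25964.65116 + 28090.12958 + 30389.60066 + 480060.72287 = 564505.10427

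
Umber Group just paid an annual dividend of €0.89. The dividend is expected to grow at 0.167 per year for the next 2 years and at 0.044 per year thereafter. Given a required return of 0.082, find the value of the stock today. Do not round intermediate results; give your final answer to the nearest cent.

€30.44

D_1 = 1.03863
D_2 = 1.21208
Terminal value at year 2: TV = D_2×(1+g_2)/(r−g_2) = 1.26541/0.038 = 33.30034
P_0 = D_1/(1+r)^1 + D_2/(1+r)^2 + TV/(1+r)^2
    = 0.95992 + 1.03533 + 28.44422 = 30.43947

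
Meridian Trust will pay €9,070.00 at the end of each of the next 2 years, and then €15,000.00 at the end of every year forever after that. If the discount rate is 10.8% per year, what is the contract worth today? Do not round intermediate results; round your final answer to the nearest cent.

€128706.59

PV of 2-year annuity: €9,070.00 × [1 − (1+0.108)^−2] / 0.108 = 15573.93554
Perpetuity value at year 2: €15,000.00 / 0.108 = 138888.88889
PV of perpetuity: 138888.88889 / (1+0.108)^2 = 113132.65591
Total PV = 15573.93554 + 113132.65591 = 128706.59145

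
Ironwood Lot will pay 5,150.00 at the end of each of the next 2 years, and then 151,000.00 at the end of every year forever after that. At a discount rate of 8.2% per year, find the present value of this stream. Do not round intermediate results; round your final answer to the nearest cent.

1582085.71

PV of 2-year annuity: 5,150.00 × [1 − (1+0.082)^−2] / 0.082 = 9158.69154
Perpetuity value at year 2: 151,000.00 / 0.082 = 1841463.41463
PV of perpetuity: 1841463.41463 / (1+0.082)^2 = 1572927.02177
Total PV = 9158.69154 + 1572927.02177 = 1582085.71331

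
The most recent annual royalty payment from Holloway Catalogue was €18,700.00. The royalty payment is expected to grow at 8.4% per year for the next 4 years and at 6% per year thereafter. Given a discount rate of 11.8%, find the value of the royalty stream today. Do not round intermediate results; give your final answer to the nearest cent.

€371326.82

D_1 = 20270.80000
D_2 = 21973.54720
D_3 = 23819.32516
D_4 = 25820.14848
Terminal value at year 4: TV = D_4×(1+g_2)/(r−g_2) = 27369.35739/0.058 = 471885.47220
P_0 = D_1/(1+r)^1 + D_2/(1+r)^2 + D_3/(1+r)^3 + D_4/(1+r)^4 + TV/(1+r)^4
    = 18131.30590 + 17579.90662 + 17045.27618 + 16526.90464 + 302043.42957 = 371326.82291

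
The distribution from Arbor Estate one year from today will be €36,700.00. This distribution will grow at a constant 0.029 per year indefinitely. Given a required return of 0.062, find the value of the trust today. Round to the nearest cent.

Growing perpetuity: P = D₁ / (r − g) = €36,700.0000 / (0.062 − 0.029) = €1,112,121.21

€1112121.21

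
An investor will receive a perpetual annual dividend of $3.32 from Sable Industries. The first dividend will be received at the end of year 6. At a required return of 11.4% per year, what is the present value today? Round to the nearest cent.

$16.97

Value at end of year 5: C / r = $3.32 / 0.114 = $29.1228
Discount to today: PV = $29.1228 / (1 + 0.114)^5 = $29.1228 / 1.715639 = $16.97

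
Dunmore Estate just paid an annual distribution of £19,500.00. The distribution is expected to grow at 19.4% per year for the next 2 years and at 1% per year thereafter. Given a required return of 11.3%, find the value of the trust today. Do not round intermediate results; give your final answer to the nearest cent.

£263418.65

D_1 = 23283.00000
D_2 = 27799.90200
Terminal value at year 2: TV = D_2×(1+g_2)/(r−g_2) = 28077.90102/0.103 = 272600.98078
P_0 = D_1/(1+r)^1 + D_2/(1+r)^2 + TV/(1+r)^2
    = 20919.13747 + 22441.55448 + 220057.96139 = 263418.65334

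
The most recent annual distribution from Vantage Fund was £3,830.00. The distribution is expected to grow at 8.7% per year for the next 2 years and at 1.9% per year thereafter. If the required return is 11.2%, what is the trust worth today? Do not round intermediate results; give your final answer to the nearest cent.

D_1 = 4163.21000
D_2 = 4525.40927
Terminal value at year 2: TV = D_2×(1+g_2)/(r−g_2) = 4611.39205/0.093 = 49584.86071
P_0 = D_1/(1+r)^1 + D_2/(1+r)^2 + TV/(1+r)^2
    = 3743.89388 + 3659.72361 + 40099.55223 = 47503.16972

£47503.17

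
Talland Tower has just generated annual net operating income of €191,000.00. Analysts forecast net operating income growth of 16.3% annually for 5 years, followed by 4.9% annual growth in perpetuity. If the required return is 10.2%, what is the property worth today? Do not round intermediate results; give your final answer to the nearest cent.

D_1 = 222133.00000
D_2 = 258340.67900
D_3 = 300450.20968
D_4 = 349423.59385
D_5 = 406379.63965
Terminal value at year 5: TV = D_5×(1+g_2)/(r−g_2) = 426292.24200/0.053 = 8043249.84897
P_0 = D_1/(1+r)^1 + D_2/(1+r)^2 + D_3/(1+r)^3 + D_4/(1+r)^4 + D_5/(1+r)^5 + TV/(1+r)^5
    = 201572.59528 + 212730.42497 + 224505.88406 + 236933.16076 + 250048.33573 + 4949069.89011 = 6074860.29091

€6074860.29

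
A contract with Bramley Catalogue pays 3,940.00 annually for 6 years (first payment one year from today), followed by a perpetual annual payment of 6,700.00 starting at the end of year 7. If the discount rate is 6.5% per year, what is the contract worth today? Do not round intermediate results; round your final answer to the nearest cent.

89715.73

PV of 6-year annuity: 3,940.00 × [1 − (1+0.065)^−6] / 0.065 = 19073.59341
Perpetuity value at year 6: 6,700.00 / 0.065 = 103076.92308
PV of perpetuity: 103076.92308 / (1+0.065)^6 = 70642.13225
Total PV = 19073.59341 + 70642.13225 = 89715.72566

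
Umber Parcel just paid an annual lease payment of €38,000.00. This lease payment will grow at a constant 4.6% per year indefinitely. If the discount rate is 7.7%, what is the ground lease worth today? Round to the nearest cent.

€1282193.55

D₁ = D₀ × (1 + g) = €38,000.00 × 1.046 = €39,748.0000
Growing perpetuity: P = D₁ / (r − g) = €39,748.0000 / (0.077 − 0.046) = €1,282,193.55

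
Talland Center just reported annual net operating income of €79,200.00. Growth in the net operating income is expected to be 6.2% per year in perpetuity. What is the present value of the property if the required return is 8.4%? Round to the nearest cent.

D₁ = D₀ × (1 + g) = €79,200.00 × 1.062 = €84,110.4000
Growing perpetuity: P = D₁ / (r − g) = €84,110.4000 / (0.084 − 0.062) = €3,823,200.00

€3823200.00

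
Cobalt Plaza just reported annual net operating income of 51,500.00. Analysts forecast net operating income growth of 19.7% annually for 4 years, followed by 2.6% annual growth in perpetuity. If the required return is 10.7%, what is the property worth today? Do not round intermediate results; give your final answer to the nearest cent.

1143190.42

D_1 = 61645.50000
D_2 = 73789.66350
D_3 = 88326.22721
D_4 = 105726.49397
Terminal value at year 4: TV = D_4×(1+g_2)/(r−g_2) = 108475.38281/0.081 = 1339202.25695
P_0 = D_1/(1+r)^1 + D_2/(1+r)^2 + D_3/(1+r)^3 + D_4/(1+r)^4 + TV/(1+r)^4
    = 55686.99187 + 60214.38958 + 65109.86841 + 70403.35365 + 891775.81287 = 1143190.41638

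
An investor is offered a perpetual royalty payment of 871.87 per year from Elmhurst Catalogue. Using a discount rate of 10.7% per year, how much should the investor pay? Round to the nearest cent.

8148.32

Level perpetuity: PV = C / r = 871.87 / 0.107 = 8,148.32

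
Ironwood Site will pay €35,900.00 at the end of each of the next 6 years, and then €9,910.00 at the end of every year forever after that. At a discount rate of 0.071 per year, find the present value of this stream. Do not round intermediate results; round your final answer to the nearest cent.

PV of 6-year annuity: €35,900.00 × [1 − (1+0.071)^−6] / 0.071 = 170591.78555
Perpetuity value at year 6: €9,910.00 / 0.071 = 139577.46479
PV of perpetuity: 139577.46479 / (1+0.071)^6 = 92486.52900
Total PV = 170591.78555 + 92486.52900 = 263078.31455

€263078.31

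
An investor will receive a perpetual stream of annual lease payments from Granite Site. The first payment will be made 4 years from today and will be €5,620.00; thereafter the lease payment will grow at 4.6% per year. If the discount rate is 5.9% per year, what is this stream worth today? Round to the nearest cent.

€364003.10

Value at end of year 3: C₁ / (r − g) = €5,620.00 / (0.059 − 0.046) = €432,307.6923
Discount to today: PV = €432,307.6923 / (1 + 0.059)^3 = €432,307.6923 / 1.187648 = €364,003.10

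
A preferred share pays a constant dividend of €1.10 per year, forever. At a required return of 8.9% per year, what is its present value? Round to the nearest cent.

€12.36

Level perpetuity: PV = C / r = €1.10 / 0.089 = €12.36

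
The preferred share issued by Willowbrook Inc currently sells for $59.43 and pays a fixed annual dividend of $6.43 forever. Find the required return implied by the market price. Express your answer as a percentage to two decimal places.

10.82%

P = C/r ⇒ r = C/P = $6.43/$59.43 = 0.108195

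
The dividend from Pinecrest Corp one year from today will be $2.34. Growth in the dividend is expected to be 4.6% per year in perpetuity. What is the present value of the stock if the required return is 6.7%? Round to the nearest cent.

Growing perpetuity: P = D₁ / (r − g) = $2.3400 / (0.067 − 0.046) = $111.43

$111.43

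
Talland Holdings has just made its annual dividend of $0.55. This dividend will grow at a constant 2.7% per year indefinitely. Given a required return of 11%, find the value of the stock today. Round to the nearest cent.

$6.81

D₁ = D₀ × (1 + g) = $0.55 × 1.027 = $0.5649
Growing perpetuity: P = D₁ / (r − g) = $0.5649 / (0.11 − 0.027) = $6.81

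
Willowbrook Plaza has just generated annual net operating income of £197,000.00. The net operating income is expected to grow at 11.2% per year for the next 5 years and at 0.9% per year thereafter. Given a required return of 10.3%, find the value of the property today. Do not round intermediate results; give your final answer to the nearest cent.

D_1 = 219064.00000
D_2 = 243599.16800
D_3 = 270882.27482
D_4 = 301221.08960
D_5 = 334957.85163
Terminal value at year 5: TV = D_5×(1+g_2)/(r−g_2) = 337972.47229/0.094 = 3595451.83292
P_0 = D_1/(1+r)^1 + D_2/(1+r)^2 + D_3/(1+r)^3 + D_4/(1+r)^4 + D_5/(1+r)^5 + TV/(1+r)^5
    = 198607.43427 + 200227.98450 + 201861.75772 + 203508.86182 + 205169.40557 + 2202297.13001 = 3211672.57390

£3211672.57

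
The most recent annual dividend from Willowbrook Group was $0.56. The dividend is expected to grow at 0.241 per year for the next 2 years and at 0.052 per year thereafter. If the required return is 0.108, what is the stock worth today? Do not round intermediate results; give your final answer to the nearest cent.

D_1 = 0.69496
D_2 = 0.86245
Terminal value at year 2: TV = D_2×(1+g_2)/(r−g_2) = 0.90729/0.056 = 16.20165
P_0 = D_1/(1+r)^1 + D_2/(1+r)^2 + TV/(1+r)^2
    = 0.62722 + 0.70251 + 13.19714 = 14.52687

$14.53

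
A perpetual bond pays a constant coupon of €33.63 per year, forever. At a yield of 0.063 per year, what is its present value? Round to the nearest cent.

€533.81

Level perpetuity: PV = C / r = €33.63 / 0.063 = €533.81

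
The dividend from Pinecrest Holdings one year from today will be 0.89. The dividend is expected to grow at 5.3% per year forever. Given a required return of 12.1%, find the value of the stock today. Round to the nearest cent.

13.09

Growing perpetuity: P = D₁ / (r − g) = 0.8900 / (0.121 − 0.053) = 13.09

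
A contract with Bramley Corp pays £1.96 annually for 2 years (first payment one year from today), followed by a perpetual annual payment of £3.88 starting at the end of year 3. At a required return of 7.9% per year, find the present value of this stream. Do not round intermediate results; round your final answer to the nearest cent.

£45.69

PV of 2-year annuity: £1.96 × [1 − (1+0.079)^−2] / 0.079 = 3.50000
Perpetuity value at year 2: £3.88 / 0.079 = 49.11392
PV of perpetuity: 49.11392 / (1+0.079)^2 = 42.18536
Total PV = 3.50000 + 42.18536 = 45.68536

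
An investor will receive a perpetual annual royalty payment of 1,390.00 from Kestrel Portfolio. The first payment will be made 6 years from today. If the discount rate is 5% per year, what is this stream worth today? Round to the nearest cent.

Value at end of year 5: C / r = 1,390.00 / 0.05 = 27,800.0000
Discount to today: PV = 27,800.0000 / (1 + 0.05)^5 = 27,800.0000 / 1.276282 = 21,782.03

21782.03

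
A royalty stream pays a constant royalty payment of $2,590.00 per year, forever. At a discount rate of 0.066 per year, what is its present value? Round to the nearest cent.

Level perpetuity: PV = C / r = $2,590.00 / 0.066 = $39,242.42

$39242.42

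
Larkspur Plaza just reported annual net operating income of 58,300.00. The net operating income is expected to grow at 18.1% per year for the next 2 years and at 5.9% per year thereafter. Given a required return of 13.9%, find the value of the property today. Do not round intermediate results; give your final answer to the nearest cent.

952839.67

D_1 = 68852.30000
D_2 = 81314.56630
Terminal value at year 2: TV = D_2×(1+g_2)/(r−g_2) = 86112.12571/0.08 = 1076401.57140
P_0 = D_1/(1+r)^1 + D_2/(1+r)^2 + TV/(1+r)^2
    = 60449.78051 + 62678.83300 + 829711.05177 = 952839.66528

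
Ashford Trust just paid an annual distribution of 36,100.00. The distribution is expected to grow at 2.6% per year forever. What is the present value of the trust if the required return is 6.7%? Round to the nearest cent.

D₁ = D₀ × (1 + g) = 36,100.00 × 1.026 = 37,038.6000
Growing perpetuity: P = D₁ / (r − g) = 37,038.6000 / (0.067 − 0.026) = 903,380.49

903380.49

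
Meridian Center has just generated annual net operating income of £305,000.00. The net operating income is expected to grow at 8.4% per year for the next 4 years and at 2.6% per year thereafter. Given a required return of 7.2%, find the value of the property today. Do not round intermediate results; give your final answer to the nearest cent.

D_1 = 330620.00000
D_2 = 358392.08000
D_3 = 388497.01472
D_4 = 421130.76396
Terminal value at year 4: TV = D_4×(1+g_2)/(r−g_2) = 432080.16382/0.046 = 9393047.03955
P_0 = D_1/(1+r)^1 + D_2/(1+r)^2 + D_3/(1+r)^3 + D_4/(1+r)^4 + TV/(1+r)^4
    = 308414.17910 + 311866.57663 + 315357.62040 + 318887.74302 + 7112583.13771 = 8367109.25687

£8367109.26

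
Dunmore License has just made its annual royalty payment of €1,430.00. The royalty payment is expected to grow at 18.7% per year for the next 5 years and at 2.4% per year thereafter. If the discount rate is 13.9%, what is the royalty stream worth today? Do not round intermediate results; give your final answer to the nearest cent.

D_1 = 1697.41000
D_2 = 2014.82567
D_3 = 2391.59807
D_4 = 2838.82691
D_5 = 3369.68754
Terminal value at year 5: TV = D_5×(1+g_2)/(r−g_2) = 3450.56004/0.115 = 30004.86993
P_0 = D_1/(1+r)^1 + D_2/(1+r)^2 + D_3/(1+r)^3 + D_4/(1+r)^4 + D_5/(1+r)^5 + TV/(1+r)^5
    = 1490.26339 + 1553.06641 + 1618.51609 + 1686.72397 + 1757.80628 + 15652.11853 = 23758.49468

€23758.49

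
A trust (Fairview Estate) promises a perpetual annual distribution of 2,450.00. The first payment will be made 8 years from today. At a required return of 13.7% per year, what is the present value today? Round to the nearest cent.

7279.85

Value at end of year 7: C / r = 2,450.00 / 0.137 = 17,883.2117
Discount to today: PV = 17,883.2117 / (1 + 0.137)^7 = 17,883.2117 / 2.456537 = 7,279.85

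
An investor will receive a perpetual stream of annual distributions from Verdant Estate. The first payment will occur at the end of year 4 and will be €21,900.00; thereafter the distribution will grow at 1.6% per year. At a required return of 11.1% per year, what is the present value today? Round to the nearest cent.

Value at end of year 3: C₁ / (r − g) = €21,900.00 / (0.111 − 0.016) = €230,526.3158
Discount to today: PV = €230,526.3158 / (1 + 0.111)^3 = €230,526.3158 / 1.371331 = €168,104.11

€168104.11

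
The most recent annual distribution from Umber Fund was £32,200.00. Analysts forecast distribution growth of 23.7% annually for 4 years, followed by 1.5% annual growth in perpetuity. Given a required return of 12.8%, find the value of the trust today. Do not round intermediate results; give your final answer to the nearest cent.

£581368.11

D_1 = 39831.40000
D_2 = 49271.44180
D_3 = 60948.77351
D_4 = 75393.63283
Terminal value at year 4: TV = D_4×(1+g_2)/(r−g_2) = 76524.53732/0.113 = 677208.29487
P_0 = D_1/(1+r)^1 + D_2/(1+r)^2 + D_3/(1+r)^3 + D_4/(1+r)^4 + TV/(1+r)^4
    = 35311.52482 + 38723.72004 + 42465.63980 + 46569.14577 + 418298.07926 = 581368.10968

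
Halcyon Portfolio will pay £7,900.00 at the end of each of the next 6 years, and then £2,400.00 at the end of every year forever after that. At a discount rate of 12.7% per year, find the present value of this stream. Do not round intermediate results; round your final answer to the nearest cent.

£41069.08

PV of 6-year annuity: £7,900.00 × [1 − (1+0.127)^−6] / 0.127 = 31846.25485
Perpetuity value at year 6: £2,400.00 / 0.127 = 18897.63780
PV of perpetuity: 18897.63780 / (1+0.127)^6 = 9222.82620
Total PV = 31846.25485 + 9222.82620 = 41069.08104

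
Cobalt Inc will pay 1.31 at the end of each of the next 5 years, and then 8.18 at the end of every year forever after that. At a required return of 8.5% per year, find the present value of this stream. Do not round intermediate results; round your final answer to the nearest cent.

69.16

PV of 5-year annuity: 1.31 × [1 − (1+0.085)^−5] / 0.085 = 5.16224
Perpetuity value at year 5: 8.18 / 0.085 = 96.23529
PV of perpetuity: 96.23529 / (1+0.085)^5 = 64.00084
Total PV = 5.16224 + 64.00084 = 69.16308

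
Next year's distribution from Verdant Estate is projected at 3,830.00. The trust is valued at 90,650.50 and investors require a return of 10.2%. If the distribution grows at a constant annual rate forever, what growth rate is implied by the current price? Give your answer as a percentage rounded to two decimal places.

P = D₁/(r−g) ⇒ g = r − D₁/P = 0.102 − 3,830.00/90,650.50 = 0.059750

5.97%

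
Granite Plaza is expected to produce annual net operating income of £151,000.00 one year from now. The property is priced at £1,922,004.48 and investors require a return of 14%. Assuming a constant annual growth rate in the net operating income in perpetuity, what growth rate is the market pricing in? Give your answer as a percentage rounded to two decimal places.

6.14%

P = D₁/(r−g) ⇒ g = r − D₁/P = 0.14 − £151,000.00/£1,922,004.48 = 0.061436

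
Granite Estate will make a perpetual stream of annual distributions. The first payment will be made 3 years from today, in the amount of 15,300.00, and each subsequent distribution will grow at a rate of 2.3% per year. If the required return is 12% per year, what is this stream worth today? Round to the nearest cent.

125742.95

Value at end of year 2: C₁ / (r − g) = 15,300.00 / (0.12 − 0.023) = 157,731.9588
Discount to today: PV = 157,731.9588 / (1 + 0.12)^2 = 157,731.9588 / 1.254400 = 125,742.95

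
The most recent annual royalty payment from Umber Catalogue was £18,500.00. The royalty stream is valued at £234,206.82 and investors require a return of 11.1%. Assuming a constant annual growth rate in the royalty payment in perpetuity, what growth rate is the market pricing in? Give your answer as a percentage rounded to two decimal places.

P = D₀(1+g)/(r−g) ⇒ P(r−g) = D₀(1+g) ⇒ g(P+D₀) = P·r − D₀
g = (P·r − D₀)/(P + D₀) = (£234,206.82×0.111 − £18,500.00) / (£234,206.82 + £18,500.00) = 0.029667

2.97%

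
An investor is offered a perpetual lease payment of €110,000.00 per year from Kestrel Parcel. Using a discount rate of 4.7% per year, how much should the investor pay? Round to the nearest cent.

Level perpetuity: PV = C / r = €110,000.00 / 0.047 = €2,340,425.53

€2340425.53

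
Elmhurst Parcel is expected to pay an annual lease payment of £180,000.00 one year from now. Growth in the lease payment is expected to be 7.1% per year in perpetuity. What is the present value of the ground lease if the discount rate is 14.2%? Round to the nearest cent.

Growing perpetuity: P = D₁ / (r − g) = £180,000.0000 / (0.142 − 0.071) = £2,535,211.27

£2535211.27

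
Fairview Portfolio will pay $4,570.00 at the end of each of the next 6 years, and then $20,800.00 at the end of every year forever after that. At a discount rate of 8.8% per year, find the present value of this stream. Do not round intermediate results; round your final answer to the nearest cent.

$163120.98

PV of 6-year annuity: $4,570.00 × [1 − (1+0.088)^−6] / 0.088 = 20623.46995
Perpetuity value at year 6: $20,800.00 / 0.088 = 236363.63636
PV of perpetuity: 236363.63636 / (1+0.088)^6 = 142497.51495
Total PV = 20623.46995 + 142497.51495 = 163120.98490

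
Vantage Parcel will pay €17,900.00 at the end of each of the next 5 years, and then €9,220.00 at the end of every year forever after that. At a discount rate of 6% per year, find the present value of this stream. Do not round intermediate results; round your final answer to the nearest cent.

PV of 5-year annuity: €17,900.00 × [1 − (1+0.06)^−5] / 0.06 = 75401.31176
Perpetuity value at year 5: €9,220.00 / 0.06 = 153666.66667
PV of perpetuity: 153666.66667 / (1+0.06)^5 = 114828.67256
Total PV = 75401.31176 + 114828.67256 = 190229.98433

€190229.98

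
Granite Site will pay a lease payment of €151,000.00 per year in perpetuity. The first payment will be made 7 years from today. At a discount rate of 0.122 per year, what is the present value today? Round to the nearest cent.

Value at end of year 6: C / r = €151,000.00 / 0.122 = €1,237,704.9180
Discount to today: PV = €1,237,704.9180 / (1 + 0.122)^6 = €1,237,704.9180 / 1.995065 = €620,383.12

€620383.12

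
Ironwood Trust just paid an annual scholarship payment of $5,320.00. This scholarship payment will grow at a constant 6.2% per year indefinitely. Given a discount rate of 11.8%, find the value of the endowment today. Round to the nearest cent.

D₁ = D₀ × (1 + g) = $5,320.00 × 1.062 = $5,649.8400
Growing perpetuity: P = D₁ / (r − g) = $5,649.8400 / (0.118 − 0.062) = $100,890.00

$100890.00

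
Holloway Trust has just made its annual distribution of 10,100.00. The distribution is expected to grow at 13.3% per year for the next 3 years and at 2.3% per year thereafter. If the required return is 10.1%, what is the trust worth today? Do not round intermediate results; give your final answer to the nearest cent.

176450.13

D_1 = 11443.30000
D_2 = 12965.25890
D_3 = 14689.63833
Terminal value at year 3: TV = D_3×(1+g_2)/(r−g_2) = 15027.50002/0.078 = 192660.25661
P_0 = D_1/(1+r)^1 + D_2/(1+r)^2 + D_3/(1+r)^3 + TV/(1+r)^3
    = 10393.55132 + 10695.63455 + 11006.49768 + 144354.45037 = 176450.13392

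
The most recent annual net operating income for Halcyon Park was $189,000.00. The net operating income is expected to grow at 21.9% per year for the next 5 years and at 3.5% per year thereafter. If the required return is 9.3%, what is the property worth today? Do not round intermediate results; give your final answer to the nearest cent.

D_1 = 230391.00000
D_2 = 280846.62900
D_3 = 342352.04075
D_4 = 417327.13768
D_5 = 508721.78083
Terminal value at year 5: TV = D_5×(1+g_2)/(r−g_2) = 526527.04316/0.058 = 9078052.46820
P_0 = D_1/(1+r)^1 + D_2/(1+r)^2 + D_3/(1+r)^3 + D_4/(1+r)^4 + D_5/(1+r)^5 + TV/(1+r)^5
    = 210787.74016 + 235087.15028 + 262187.77328 + 292412.53031 + 326121.56857 + 5819583.16331 = 7146179.92592

$7146179.93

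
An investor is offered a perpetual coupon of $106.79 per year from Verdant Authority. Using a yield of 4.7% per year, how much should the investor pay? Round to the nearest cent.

Level perpetuity: PV = C / r = $106.79 / 0.047 = $2,272.13

$2272.13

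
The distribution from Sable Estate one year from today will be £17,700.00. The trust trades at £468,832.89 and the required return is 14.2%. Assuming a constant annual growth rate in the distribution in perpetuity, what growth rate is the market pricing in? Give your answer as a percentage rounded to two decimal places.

10.42%

P = D₁/(r−g) ⇒ g = r − D₁/P = 0.142 − £17,700.00/£468,832.89 = 0.104247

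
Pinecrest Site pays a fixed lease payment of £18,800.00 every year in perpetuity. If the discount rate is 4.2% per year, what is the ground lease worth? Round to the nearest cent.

£447619.05

Level perpetuity: PV = C / r = £18,800.00 / 0.042 = £447,619.05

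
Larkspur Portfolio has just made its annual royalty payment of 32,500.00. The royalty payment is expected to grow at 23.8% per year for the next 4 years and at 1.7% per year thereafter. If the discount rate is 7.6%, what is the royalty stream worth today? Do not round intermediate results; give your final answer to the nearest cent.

1168585.31

D_1 = 40235.00000
D_2 = 49810.93000
D_3 = 61665.93134
D_4 = 76342.42300
Terminal value at year 4: TV = D_4×(1+g_2)/(r−g_2) = 77640.24419/0.059 = 1315936.34220
P_0 = D_1/(1+r)^1 + D_2/(1+r)^2 + D_3/(1+r)^3 + D_4/(1+r)^4 + TV/(1+r)^4
    = 37393.12268 + 43022.94226 + 49500.37409 + 56953.03264 + 981715.83384 = 1168585.30551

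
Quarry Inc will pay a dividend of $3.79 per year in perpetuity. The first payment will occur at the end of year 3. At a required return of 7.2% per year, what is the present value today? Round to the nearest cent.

Value at end of year 2: C / r = $3.79 / 0.072 = $52.6389
Discount to today: PV = $52.6389 / (1 + 0.072)^2 = $52.6389 / 1.149184 = $45.81

$45.81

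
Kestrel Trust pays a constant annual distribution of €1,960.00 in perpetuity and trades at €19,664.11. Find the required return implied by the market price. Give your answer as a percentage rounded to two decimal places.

9.97%

P = C/r ⇒ r = C/P = €1,960.00/€19,664.11 = 0.099674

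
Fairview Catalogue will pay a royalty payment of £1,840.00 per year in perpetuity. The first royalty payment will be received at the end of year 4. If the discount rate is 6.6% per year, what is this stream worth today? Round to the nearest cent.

£23014.54

Value at end of year 3: C / r = £1,840.00 / 0.066 = £27,878.7879
Discount to today: PV = £27,878.7879 / (1 + 0.066)^3 = £27,878.7879 / 1.211355 = £23,014.54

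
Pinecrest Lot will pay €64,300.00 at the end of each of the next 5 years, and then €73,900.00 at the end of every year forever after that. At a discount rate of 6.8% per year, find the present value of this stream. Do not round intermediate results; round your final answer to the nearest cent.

€1047191.12

PV of 5-year annuity: €64,300.00 × [1 − (1+0.068)^−5] / 0.068 = 265060.55181
Perpetuity value at year 5: €73,900.00 / 0.068 = 1086764.70588
PV of perpetuity: 1086764.70588 / (1+0.068)^5 = 782130.57247
Total PV = 265060.55181 + 782130.57247 = 1047191.12427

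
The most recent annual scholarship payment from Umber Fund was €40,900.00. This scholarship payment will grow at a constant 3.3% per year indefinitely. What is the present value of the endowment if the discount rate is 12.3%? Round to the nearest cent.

€469441.11

D₁ = D₀ × (1 + g) = €40,900.00 × 1.033 = €42,249.7000
Growing perpetuity: P = D₁ / (r − g) = €42,249.7000 / (0.123 − 0.033) = €469,441.11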